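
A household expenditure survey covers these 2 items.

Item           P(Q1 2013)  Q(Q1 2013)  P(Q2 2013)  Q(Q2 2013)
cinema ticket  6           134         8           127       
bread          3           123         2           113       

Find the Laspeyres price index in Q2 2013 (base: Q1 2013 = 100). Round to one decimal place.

Laspeyres price index uses base-period quantities as weights.
ΣP(Q2 2013)·Q(Q1 2013) = 8×134 + 2×123 = 1072 + 246 = 1318
ΣP(Q1 2013)·Q(Q1 2013) = 6×134 + 3×123 = 804 + 369 = 1173
Index = 1318 / 1173 × 100 = 112.3615

112.4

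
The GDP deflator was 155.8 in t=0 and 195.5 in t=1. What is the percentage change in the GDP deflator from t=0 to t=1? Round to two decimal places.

Change = (195.5 − 155.8) / 155.8 × 100
       = 39.7 / 155.8 × 100 = 25.4814%

25.48%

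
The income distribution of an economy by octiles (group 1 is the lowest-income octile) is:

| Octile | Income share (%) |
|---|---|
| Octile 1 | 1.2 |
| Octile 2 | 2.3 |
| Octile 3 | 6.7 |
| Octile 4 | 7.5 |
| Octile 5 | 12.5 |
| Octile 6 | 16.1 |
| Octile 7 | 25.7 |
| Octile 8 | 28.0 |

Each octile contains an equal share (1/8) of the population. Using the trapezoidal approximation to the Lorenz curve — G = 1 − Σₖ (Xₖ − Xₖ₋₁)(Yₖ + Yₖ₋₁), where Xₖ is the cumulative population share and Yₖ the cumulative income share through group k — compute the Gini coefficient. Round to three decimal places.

Cumulative income shares Yₖ: 0.0120, 0.0350, 0.1020, 0.1770, 0.3020, 0.4630, 0.7200, 1.0000
Σ (Xₖ−Xₖ₋₁)(Yₖ+Yₖ₋₁) = (1/8)(0.0120+0.0000) + (1/8)(0.0350+0.0120) + (1/8)(0.1020+0.0350) + (1/8)(0.1770+0.1020) + (1/8)(0.3020+0.1770) + (1/8)(0.4630+0.3020) + (1/8)(0.7200+0.4630) + (1/8)(1.0000+0.7200)
  = 0.0015 + 0.0059 + 0.0171 + 0.0349 + 0.0599 + 0.0956 + 0.1479 + 0.2150 = 0.5777
G = 1 − 0.5777 = 0.4223

0.422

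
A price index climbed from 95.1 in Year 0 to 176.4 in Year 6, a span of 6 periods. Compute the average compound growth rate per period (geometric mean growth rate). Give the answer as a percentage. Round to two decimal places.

10.85%

Growth factor = (176.4/95.1)^(1/6) = (1.854890)^(1/6) = 1.108459
Growth rate = 1.108459 − 1 = 0.108459 = 10.8459%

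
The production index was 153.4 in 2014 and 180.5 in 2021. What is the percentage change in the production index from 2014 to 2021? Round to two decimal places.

Change = (180.5 − 153.4) / 153.4 × 100
       = 27.1 / 153.4 × 100 = 17.6662%

17.67%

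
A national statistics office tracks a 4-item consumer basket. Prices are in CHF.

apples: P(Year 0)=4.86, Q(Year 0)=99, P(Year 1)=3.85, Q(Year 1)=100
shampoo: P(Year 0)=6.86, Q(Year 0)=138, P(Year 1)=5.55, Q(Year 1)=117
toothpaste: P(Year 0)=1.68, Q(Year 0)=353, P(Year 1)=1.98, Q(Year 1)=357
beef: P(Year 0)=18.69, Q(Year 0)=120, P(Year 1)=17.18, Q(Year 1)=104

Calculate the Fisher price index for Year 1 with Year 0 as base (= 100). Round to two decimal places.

Laspeyres component (base-period weights):
ΣP(Year 1)Q(Year 0) = 3.85×99 + 5.55×138 + 1.98×353 + 17.18×120 = 381.15 + 765.9 + 698.94 + 2061.6 = 3907.59
ΣP(Year 0)Q(Year 0) = 4.86×99 + 6.86×138 + 1.68×353 + 18.69×120 = 481.14 + 946.68 + 593.04 + 2242.8 = 4263.66
L = 3907.59 / 4263.66 × 100 = 91.6487
Paasche component (current-period weights):
ΣP(Year 1)Q(Year 1) = 3.85×100 + 5.55×117 + 1.98×357 + 17.18×104 = 385 + 649.35 + 706.86 + 1786.72 = 3527.93
ΣP(Year 0)Q(Year 1) = 4.86×100 + 6.86×117 + 1.68×357 + 18.69×104 = 486 + 802.62 + 599.76 + 1943.76 = 3832.14
P = 3527.93 / 3832.14 × 100 = 92.0616
Fisher = √(L × P) = √(91.6487 × 92.0616) = 91.8549

91.85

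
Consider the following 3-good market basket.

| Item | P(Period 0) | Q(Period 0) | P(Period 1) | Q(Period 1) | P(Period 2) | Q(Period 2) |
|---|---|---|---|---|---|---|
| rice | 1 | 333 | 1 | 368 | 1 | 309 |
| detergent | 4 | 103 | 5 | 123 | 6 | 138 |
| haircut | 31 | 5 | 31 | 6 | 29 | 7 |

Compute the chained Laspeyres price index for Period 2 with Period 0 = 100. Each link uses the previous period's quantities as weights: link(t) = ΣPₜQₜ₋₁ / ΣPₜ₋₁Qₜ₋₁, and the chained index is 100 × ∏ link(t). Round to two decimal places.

122.03

Link Period 0→Period 1:
ΣP(Period 1)Q(Period 0) = 1×333 + 5×103 + 31×5 = 333 + 515 + 155 = 1003
ΣP(Period 0)Q(Period 0) = 1×333 + 4×103 + 31×5 = 333 + 412 + 155 = 900
link = 1003/900 = 1.114444
Link Period 1→Period 2:
ΣP(Period 2)Q(Period 1) = 1×368 + 6×123 + 29×6 = 368 + 738 + 174 = 1280
ΣP(Period 1)Q(Period 1) = 1×368 + 5×123 + 31×6 = 368 + 615 + 186 = 1169
link = 1280/1169 = 1.094953
Chained index = 100 × 1.114444 × 1.094953 = 122.0264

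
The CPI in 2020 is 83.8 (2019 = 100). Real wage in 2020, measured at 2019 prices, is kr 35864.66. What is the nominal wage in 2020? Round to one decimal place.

30054.6

Nominal = Real × (Index/100) = 35864.66 × (83.8/100)
        = 35864.66 × 0.838 = 30054.5851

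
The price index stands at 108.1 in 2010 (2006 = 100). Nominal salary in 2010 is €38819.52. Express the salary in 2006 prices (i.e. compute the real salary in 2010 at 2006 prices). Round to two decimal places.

35910.75

Real = Nominal ÷ (Index/100) = 38819.52 ÷ (108.1/100)
     = 38819.52 ÷ 1.081 = 35910.7493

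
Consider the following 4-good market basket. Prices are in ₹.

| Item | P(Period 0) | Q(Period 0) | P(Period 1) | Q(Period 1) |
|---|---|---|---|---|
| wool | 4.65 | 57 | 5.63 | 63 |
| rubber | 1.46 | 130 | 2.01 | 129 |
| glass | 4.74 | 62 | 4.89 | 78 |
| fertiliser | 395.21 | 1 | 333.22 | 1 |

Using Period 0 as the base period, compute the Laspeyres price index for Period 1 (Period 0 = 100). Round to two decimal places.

106.53

Laspeyres price index uses base-period quantities as weights.
ΣP(Period 1)·Q(Period 0) = 5.63×57 + 2.01×130 + 4.89×62 + 333.22×1 = 320.91 + 261.3 + 303.18 + 333.22 = 1218.61
ΣP(Period 0)·Q(Period 0) = 4.65×57 + 1.46×130 + 4.74×62 + 395.21×1 = 265.05 + 189.8 + 293.88 + 395.21 = 1143.94
Index = 1218.61 / 1143.94 × 100 = 106.5274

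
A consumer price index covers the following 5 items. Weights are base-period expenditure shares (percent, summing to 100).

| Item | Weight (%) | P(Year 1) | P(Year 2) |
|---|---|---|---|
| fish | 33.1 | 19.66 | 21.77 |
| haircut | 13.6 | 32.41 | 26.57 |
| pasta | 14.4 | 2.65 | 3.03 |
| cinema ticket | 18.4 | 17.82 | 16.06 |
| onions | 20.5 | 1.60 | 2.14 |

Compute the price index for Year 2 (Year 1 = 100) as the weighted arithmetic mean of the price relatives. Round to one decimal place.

fish: 33.1 × (21.77/19.66) = 33.1 × 1.107325 = 36.6524
haircut: 13.6 × (26.57/32.41) = 13.6 × 0.819809 = 11.1494
pasta: 14.4 × (3.03/2.65) = 14.4 × 1.143396 = 16.4649
cinema ticket: 18.4 × (16.06/17.82) = 18.4 × 0.901235 = 16.5827
onions: 20.5 × (2.14/1.60) = 20.5 × 1.337500 = 27.4187
Index = Σ wᵢ·(p₁ᵢ/p₀ᵢ) = 36.6524 + 11.1494 + 16.4649 + 16.5827 + 27.4187 = 108.2682

108.3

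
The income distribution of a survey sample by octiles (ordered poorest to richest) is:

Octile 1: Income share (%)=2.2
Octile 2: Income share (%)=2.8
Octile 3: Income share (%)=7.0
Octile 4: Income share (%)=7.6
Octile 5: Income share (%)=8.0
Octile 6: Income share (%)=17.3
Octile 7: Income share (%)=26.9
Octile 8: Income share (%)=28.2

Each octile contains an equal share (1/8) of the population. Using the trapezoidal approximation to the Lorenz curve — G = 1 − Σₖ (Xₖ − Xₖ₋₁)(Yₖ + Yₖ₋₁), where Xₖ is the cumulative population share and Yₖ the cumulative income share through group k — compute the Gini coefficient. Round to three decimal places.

0.417

Cumulative income shares Yₖ: 0.0220, 0.0500, 0.1200, 0.1960, 0.2760, 0.4490, 0.7180, 1.0000
Σ (Xₖ−Xₖ₋₁)(Yₖ+Yₖ₋₁) = (1/8)(0.0220+0.0000) + (1/8)(0.0500+0.0220) + (1/8)(0.1200+0.0500) + (1/8)(0.1960+0.1200) + (1/8)(0.2760+0.1960) + (1/8)(0.4490+0.2760) + (1/8)(0.7180+0.4490) + (1/8)(1.0000+0.7180)
  = 0.0028 + 0.0090 + 0.0213 + 0.0395 + 0.0590 + 0.0906 + 0.1459 + 0.2147 = 0.5827
G = 1 − 0.5827 = 0.4173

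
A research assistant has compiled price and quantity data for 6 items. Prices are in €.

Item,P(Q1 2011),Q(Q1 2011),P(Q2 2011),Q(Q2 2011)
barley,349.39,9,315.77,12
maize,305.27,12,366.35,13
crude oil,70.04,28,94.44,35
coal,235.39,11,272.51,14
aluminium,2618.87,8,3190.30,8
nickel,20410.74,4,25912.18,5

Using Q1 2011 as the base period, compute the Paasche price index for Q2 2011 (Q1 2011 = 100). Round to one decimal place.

Paasche price index uses current-period quantities as weights.
ΣP(Q2 2011)·Q(Q2 2011) = 315.77×12 + 366.35×13 + 94.44×35 + 272.51×14 + 3190.30×8 + 25912.18×5 = 3789.24 + 4762.55 + 3305.4 + 3815.14 + 25522.4 + 129560.9 = 170755.63
ΣP(Q1 2011)·Q(Q2 2011) = 349.39×12 + 305.27×13 + 70.04×35 + 235.39×14 + 2618.87×8 + 20410.74×5 = 4192.68 + 3968.51 + 2451.4 + 3295.46 + 20950.96 + 102053.7 = 136912.71
Index = 170755.63 / 136912.71 × 100 = 124.7186

124.7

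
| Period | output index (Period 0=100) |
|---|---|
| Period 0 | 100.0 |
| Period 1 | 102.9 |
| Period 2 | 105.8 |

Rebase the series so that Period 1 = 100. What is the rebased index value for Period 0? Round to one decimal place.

97.2

Rebased(Period 0) = 100.0 / 102.9 × 100 = 97.1817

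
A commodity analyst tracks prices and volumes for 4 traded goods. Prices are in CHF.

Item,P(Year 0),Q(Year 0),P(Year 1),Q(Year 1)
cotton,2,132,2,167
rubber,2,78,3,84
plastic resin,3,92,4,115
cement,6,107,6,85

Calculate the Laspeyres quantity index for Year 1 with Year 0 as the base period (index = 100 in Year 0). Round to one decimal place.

Laspeyres quantity index uses base-period prices as weights.
ΣP(Year 0)·Q(Year 1) = 2×167 + 2×84 + 3×115 + 6×85 = 334 + 168 + 345 + 510 = 1357
ΣP(Year 0)·Q(Year 0) = 2×132 + 2×78 + 3×92 + 6×107 = 264 + 156 + 276 + 642 = 1338
Index = 1357 / 1338 × 100 = 101.4200

101.4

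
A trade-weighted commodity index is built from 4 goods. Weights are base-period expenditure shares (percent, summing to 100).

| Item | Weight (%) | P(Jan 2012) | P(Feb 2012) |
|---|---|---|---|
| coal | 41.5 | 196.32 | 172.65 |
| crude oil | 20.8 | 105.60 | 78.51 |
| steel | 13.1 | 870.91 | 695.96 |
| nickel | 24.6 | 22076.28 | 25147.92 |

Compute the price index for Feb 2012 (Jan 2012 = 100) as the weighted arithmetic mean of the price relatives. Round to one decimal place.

coal: 41.5 × (172.65/196.32) = 41.5 × 0.879432 = 36.4964
crude oil: 20.8 × (78.51/105.60) = 20.8 × 0.743466 = 15.4641
steel: 13.1 × (695.96/870.91) = 13.1 × 0.799118 = 10.4684
nickel: 24.6 × (25147.92/22076.28) = 24.6 × 1.139138 = 28.0228
Index = Σ wᵢ·(p₁ᵢ/p₀ᵢ) = 36.4964 + 15.4641 + 10.4684 + 28.0228 = 90.4517

90.5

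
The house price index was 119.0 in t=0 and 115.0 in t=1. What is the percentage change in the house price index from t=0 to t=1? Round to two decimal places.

Change = (115.0 − 119.0) / 119.0 × 100
       = -4.0 / 119.0 × 100 = -3.3613%

-3.36%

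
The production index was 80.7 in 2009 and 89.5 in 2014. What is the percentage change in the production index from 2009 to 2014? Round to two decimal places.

10.90%

Change = (89.5 − 80.7) / 80.7 × 100
       = 8.8 / 80.7 × 100 = 10.9046%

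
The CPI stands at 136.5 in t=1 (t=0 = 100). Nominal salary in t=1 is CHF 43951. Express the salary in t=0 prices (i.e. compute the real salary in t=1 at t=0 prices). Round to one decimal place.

Real = Nominal ÷ (Index/100) = 43951 ÷ (136.5/100)
     = 43951 ÷ 1.365 = 32198.5348

32198.5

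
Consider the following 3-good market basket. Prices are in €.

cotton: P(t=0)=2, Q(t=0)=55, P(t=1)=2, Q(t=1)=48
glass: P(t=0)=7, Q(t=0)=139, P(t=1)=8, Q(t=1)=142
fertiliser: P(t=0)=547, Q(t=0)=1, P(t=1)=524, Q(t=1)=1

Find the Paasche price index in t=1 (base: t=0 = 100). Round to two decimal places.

Paasche price index uses current-period quantities as weights.
ΣP(t=1)·Q(t=1) = 2×48 + 8×142 + 524×1 = 96 + 1136 + 524 = 1756
ΣP(t=0)·Q(t=1) = 2×48 + 7×142 + 547×1 = 96 + 994 + 547 = 1637
Index = 1756 / 1637 × 100 = 107.2694

107.27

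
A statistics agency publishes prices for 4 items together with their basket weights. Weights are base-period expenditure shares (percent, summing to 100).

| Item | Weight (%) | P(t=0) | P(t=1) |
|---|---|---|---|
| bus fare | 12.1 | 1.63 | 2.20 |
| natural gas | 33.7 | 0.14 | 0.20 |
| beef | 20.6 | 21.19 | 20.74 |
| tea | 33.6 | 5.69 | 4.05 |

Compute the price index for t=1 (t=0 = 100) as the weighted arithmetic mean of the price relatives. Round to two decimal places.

108.55

bus fare: 12.1 × (2.20/1.63) = 12.1 × 1.349693 = 16.3313
natural gas: 33.7 × (0.20/0.14) = 33.7 × 1.428571 = 48.1429
beef: 20.6 × (20.74/21.19) = 20.6 × 0.978764 = 20.1625
tea: 33.6 × (4.05/5.69) = 33.6 × 0.711775 = 23.9156
Index = Σ wᵢ·(p₁ᵢ/p₀ᵢ) = 16.3313 + 48.1429 + 20.1625 + 23.9156 = 108.5523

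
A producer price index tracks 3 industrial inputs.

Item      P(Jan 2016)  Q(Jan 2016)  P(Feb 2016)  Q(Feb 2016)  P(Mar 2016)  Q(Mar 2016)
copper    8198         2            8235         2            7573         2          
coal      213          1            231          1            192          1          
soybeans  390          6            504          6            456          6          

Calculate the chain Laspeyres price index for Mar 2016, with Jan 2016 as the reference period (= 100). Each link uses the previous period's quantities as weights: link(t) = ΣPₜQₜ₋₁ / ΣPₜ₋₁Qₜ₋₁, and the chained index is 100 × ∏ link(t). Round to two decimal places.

Link Jan 2016→Feb 2016:
ΣP(Feb 2016)Q(Jan 2016) = 8235×2 + 231×1 + 504×6 = 16470 + 231 + 3024 = 19725
ΣP(Jan 2016)Q(Jan 2016) = 8198×2 + 213×1 + 390×6 = 16396 + 213 + 2340 = 18949
link = 19725/18949 = 1.040952
Link Feb 2016→Mar 2016:
ΣP(Mar 2016)Q(Feb 2016) = 7573×2 + 192×1 + 456×6 = 15146 + 192 + 2736 = 18074
ΣP(Feb 2016)Q(Feb 2016) = 8235×2 + 231×1 + 504×6 = 16470 + 231 + 3024 = 19725
link = 18074/19725 = 0.916299
Chained index = 100 × 1.040952 × 0.916299 = 95.3823

95.38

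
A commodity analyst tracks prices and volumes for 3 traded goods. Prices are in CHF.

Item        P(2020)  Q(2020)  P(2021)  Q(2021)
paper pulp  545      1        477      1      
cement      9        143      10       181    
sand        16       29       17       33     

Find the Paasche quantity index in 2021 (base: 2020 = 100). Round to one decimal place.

118.7

Paasche quantity index uses current-period prices as weights.
ΣP(2021)·Q(2021) = 477×1 + 10×181 + 17×33 = 477 + 1810 + 561 = 2848
ΣP(2021)·Q(2020) = 477×1 + 10×143 + 17×29 = 477 + 1430 + 493 = 2400
Index = 2848 / 2400 × 100 = 118.6667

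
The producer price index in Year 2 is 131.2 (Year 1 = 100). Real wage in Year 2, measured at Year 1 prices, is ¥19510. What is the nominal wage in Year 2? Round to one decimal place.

25597.1

Nominal = Real × (Index/100) = 19510 × (131.2/100)
        = 19510 × 1.312 = 25597.1200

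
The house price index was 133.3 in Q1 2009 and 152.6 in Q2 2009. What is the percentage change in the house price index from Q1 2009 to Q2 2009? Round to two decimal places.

Change = (152.6 − 133.3) / 133.3 × 100
       = 19.3 / 133.3 × 100 = 14.4786%

14.48%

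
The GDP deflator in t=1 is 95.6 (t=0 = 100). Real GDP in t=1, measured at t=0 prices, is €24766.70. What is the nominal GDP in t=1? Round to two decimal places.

Nominal = Real × (Index/100) = 24766.70 × (95.6/100)
        = 24766.70 × 0.956 = 23676.9652

23676.97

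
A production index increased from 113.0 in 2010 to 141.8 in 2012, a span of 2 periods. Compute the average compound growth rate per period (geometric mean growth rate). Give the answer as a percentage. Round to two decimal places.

Growth factor = (141.8/113.0)^(1/2) = (1.254867)^(1/2) = 1.120209
Growth rate = 1.120209 − 1 = 0.120209 = 12.0209%

12.02%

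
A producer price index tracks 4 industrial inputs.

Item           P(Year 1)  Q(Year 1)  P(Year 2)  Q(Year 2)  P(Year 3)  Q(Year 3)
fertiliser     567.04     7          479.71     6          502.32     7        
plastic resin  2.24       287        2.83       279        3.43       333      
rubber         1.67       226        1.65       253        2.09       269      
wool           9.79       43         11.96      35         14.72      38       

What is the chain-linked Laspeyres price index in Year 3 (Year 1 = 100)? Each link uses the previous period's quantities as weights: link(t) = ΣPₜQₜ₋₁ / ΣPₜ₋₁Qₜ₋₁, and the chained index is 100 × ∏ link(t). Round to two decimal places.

104.08

Link Year 1→Year 2:
ΣP(Year 2)Q(Year 1) = 479.71×7 + 2.83×287 + 1.65×226 + 11.96×43 = 3357.97 + 812.21 + 372.9 + 514.28 = 5057.36
ΣP(Year 1)Q(Year 1) = 567.04×7 + 2.24×287 + 1.67×226 + 9.79×43 = 3969.28 + 642.88 + 377.42 + 420.97 = 5410.55
link = 5057.36/5410.55 = 0.934722
Link Year 2→Year 3:
ΣP(Year 3)Q(Year 2) = 502.32×6 + 3.43×279 + 2.09×253 + 14.72×35 = 3013.92 + 956.97 + 528.77 + 515.2 = 5014.86
ΣP(Year 2)Q(Year 2) = 479.71×6 + 2.83×279 + 1.65×253 + 11.96×35 = 2878.26 + 789.57 + 417.45 + 418.6 = 4503.88
link = 5014.86/4503.88 = 1.113453
Chained index = 100 × 0.934722 × 1.113453 = 104.0769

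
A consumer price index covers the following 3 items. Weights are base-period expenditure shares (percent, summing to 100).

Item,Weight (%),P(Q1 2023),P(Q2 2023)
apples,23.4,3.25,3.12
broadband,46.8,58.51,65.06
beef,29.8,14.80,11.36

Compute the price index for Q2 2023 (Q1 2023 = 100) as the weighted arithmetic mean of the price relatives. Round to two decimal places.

97.38

apples: 23.4 × (3.12/3.25) = 23.4 × 0.960000 = 22.4640
broadband: 46.8 × (65.06/58.51) = 46.8 × 1.111947 = 52.0391
beef: 29.8 × (11.36/14.80) = 29.8 × 0.767568 = 22.8735
Index = Σ wᵢ·(p₁ᵢ/p₀ᵢ) = 22.4640 + 52.0391 + 22.8735 = 97.3766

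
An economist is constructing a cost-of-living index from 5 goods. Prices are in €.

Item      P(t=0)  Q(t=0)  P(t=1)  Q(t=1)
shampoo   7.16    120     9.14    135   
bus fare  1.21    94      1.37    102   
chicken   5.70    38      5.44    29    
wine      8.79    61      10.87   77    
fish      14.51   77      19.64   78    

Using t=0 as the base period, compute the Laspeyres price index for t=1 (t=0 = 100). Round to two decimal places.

Laspeyres price index uses base-period quantities as weights.
ΣP(t=1)·Q(t=0) = 9.14×120 + 1.37×94 + 5.44×38 + 10.87×61 + 19.64×77 = 1096.8 + 128.78 + 206.72 + 663.07 + 1512.28 = 3607.65
ΣP(t=0)·Q(t=0) = 7.16×120 + 1.21×94 + 5.70×38 + 8.79×61 + 14.51×77 = 859.2 + 113.74 + 216.6 + 536.19 + 1117.27 = 2843
Index = 3607.65 / 2843 × 100 = 126.8959

126.90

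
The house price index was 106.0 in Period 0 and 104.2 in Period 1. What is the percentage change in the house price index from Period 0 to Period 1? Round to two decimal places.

Change = (104.2 − 106.0) / 106.0 × 100
       = -1.8 / 106.0 × 100 = -1.6981%

-1.70%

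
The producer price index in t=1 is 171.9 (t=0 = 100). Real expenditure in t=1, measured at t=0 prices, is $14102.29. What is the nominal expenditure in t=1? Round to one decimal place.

24241.8

Nominal = Real × (Index/100) = 14102.29 × (171.9/100)
        = 14102.29 × 1.719 = 24241.8365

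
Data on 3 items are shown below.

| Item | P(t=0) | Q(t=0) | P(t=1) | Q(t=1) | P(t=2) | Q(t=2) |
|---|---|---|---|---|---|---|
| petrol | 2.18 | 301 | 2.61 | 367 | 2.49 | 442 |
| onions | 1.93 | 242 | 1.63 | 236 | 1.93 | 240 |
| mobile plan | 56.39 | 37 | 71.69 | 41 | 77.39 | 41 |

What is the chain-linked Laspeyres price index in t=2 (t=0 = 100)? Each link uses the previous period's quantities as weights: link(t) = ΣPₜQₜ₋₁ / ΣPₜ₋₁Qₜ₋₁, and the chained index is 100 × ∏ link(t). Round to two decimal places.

126.67

Link t=0→t=1:
ΣP(t=1)Q(t=0) = 2.61×301 + 1.63×242 + 71.69×37 = 785.61 + 394.46 + 2652.53 = 3832.6
ΣP(t=0)Q(t=0) = 2.18×301 + 1.93×242 + 56.39×37 = 656.18 + 467.06 + 2086.43 = 3209.67
link = 3832.6/3209.67 = 1.194079
Link t=1→t=2:
ΣP(t=2)Q(t=1) = 2.49×367 + 1.93×236 + 77.39×41 = 913.83 + 455.48 + 3172.99 = 4542.3
ΣP(t=1)Q(t=1) = 2.61×367 + 1.63×236 + 71.69×41 = 957.87 + 384.68 + 2939.29 = 4281.84
link = 4542.3/4281.84 = 1.060829
Chained index = 100 × 1.194079 × 1.060829 = 126.6714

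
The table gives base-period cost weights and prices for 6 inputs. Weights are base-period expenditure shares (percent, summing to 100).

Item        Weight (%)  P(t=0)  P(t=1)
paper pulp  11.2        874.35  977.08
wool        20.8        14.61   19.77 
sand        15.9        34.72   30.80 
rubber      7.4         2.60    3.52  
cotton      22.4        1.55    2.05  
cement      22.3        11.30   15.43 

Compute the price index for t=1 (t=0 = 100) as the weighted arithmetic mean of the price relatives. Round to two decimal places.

paper pulp: 11.2 × (977.08/874.35) = 11.2 × 1.117493 = 12.5159
wool: 20.8 × (19.77/14.61) = 20.8 × 1.353183 = 28.1462
sand: 15.9 × (30.80/34.72) = 15.9 × 0.887097 = 14.1048
rubber: 7.4 × (3.52/2.60) = 7.4 × 1.353846 = 10.0185
cotton: 22.4 × (2.05/1.55) = 22.4 × 1.322581 = 29.6258
cement: 22.3 × (15.43/11.30) = 22.3 × 1.365487 = 30.4504
Index = Σ wᵢ·(p₁ᵢ/p₀ᵢ) = 12.5159 + 28.1462 + 14.1048 + 10.0185 + 29.6258 + 30.4504 = 124.8616

124.86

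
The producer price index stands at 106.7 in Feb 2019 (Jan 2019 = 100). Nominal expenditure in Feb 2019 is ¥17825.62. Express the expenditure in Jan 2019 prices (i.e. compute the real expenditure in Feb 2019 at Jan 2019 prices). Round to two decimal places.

Real = Nominal ÷ (Index/100) = 17825.62 ÷ (106.7/100)
     = 17825.62 ÷ 1.067 = 16706.2980

16706.30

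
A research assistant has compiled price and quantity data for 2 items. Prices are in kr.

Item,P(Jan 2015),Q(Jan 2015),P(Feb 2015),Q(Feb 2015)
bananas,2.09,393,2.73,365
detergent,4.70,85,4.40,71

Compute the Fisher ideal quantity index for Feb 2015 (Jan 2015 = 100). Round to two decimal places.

Laspeyres component (base-period weights):
ΣP(Jan 2015)Q(Feb 2015) = 2.09×365 + 4.70×71 = 762.85 + 333.7 = 1096.55
ΣP(Jan 2015)Q(Jan 2015) = 2.09×393 + 4.70×85 = 821.37 + 399.5 = 1220.87
L = 1096.55 / 1220.87 × 100 = 89.8171
Paasche component (current-period weights):
ΣP(Feb 2015)Q(Feb 2015) = 2.73×365 + 4.40×71 = 996.45 + 312.4 = 1308.85
ΣP(Feb 2015)Q(Jan 2015) = 2.73×393 + 4.40×85 = 1072.89 + 374 = 1446.89
P = 1308.85 / 1446.89 × 100 = 90.4595
Fisher = √(L × P) = √(89.8171 × 90.4595) = 90.1377

90.14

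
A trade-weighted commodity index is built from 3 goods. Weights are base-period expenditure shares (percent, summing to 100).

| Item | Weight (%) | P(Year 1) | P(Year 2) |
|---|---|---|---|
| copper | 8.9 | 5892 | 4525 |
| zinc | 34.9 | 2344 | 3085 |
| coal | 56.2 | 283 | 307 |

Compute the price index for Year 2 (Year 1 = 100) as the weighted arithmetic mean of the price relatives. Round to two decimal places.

113.73

copper: 8.9 × (4525/5892) = 8.9 × 0.767990 = 6.8351
zinc: 34.9 × (3085/2344) = 34.9 × 1.316126 = 45.9328
coal: 56.2 × (307/283) = 56.2 × 1.084806 = 60.9661
Index = Σ wᵢ·(p₁ᵢ/p₀ᵢ) = 6.8351 + 45.9328 + 60.9661 = 113.7340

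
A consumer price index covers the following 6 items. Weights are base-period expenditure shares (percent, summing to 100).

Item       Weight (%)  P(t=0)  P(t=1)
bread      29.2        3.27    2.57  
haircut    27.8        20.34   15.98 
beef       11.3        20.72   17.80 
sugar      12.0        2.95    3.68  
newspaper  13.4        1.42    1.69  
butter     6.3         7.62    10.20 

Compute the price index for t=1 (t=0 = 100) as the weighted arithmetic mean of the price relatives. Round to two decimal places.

bread: 29.2 × (2.57/3.27) = 29.2 × 0.785933 = 22.9492
haircut: 27.8 × (15.98/20.34) = 27.8 × 0.785644 = 21.8409
beef: 11.3 × (17.80/20.72) = 11.3 × 0.859073 = 9.7075
sugar: 12.0 × (3.68/2.95) = 12.0 × 1.247458 = 14.9695
newspaper: 13.4 × (1.69/1.42) = 13.4 × 1.190141 = 15.9479
butter: 6.3 × (10.20/7.62) = 6.3 × 1.338583 = 8.4331
Index = Σ wᵢ·(p₁ᵢ/p₀ᵢ) = 22.9492 + 21.8409 + 9.7075 + 14.9695 + 15.9479 + 8.4331 = 93.8481

93.85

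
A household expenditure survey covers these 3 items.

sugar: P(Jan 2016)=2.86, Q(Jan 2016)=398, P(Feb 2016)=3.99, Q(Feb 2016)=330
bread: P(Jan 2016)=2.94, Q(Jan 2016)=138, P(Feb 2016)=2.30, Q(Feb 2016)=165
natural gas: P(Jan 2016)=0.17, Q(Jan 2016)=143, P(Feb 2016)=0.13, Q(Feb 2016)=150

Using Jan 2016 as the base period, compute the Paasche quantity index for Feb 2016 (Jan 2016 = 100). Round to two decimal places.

89.17

Paasche quantity index uses current-period prices as weights.
ΣP(Feb 2016)·Q(Feb 2016) = 3.99×330 + 2.30×165 + 0.13×150 = 1316.7 + 379.5 + 19.5 = 1715.7
ΣP(Feb 2016)·Q(Jan 2016) = 3.99×398 + 2.30×138 + 0.13×143 = 1588.02 + 317.4 + 18.59 = 1924.01
Index = 1715.7 / 1924.01 × 100 = 89.1731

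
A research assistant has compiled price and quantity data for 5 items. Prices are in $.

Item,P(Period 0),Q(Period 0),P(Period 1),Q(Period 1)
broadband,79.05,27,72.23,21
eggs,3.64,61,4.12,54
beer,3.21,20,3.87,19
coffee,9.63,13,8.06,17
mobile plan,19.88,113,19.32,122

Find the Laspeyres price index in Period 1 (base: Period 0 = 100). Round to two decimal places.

Laspeyres price index uses base-period quantities as weights.
ΣP(Period 1)·Q(Period 0) = 72.23×27 + 4.12×61 + 3.87×20 + 8.06×13 + 19.32×113 = 1950.21 + 251.32 + 77.4 + 104.78 + 2183.16 = 4566.87
ΣP(Period 0)·Q(Period 0) = 79.05×27 + 3.64×61 + 3.21×20 + 9.63×13 + 19.88×113 = 2134.35 + 222.04 + 64.2 + 125.19 + 2246.44 = 4792.22
Index = 4566.87 / 4792.22 × 100 = 95.2976

95.30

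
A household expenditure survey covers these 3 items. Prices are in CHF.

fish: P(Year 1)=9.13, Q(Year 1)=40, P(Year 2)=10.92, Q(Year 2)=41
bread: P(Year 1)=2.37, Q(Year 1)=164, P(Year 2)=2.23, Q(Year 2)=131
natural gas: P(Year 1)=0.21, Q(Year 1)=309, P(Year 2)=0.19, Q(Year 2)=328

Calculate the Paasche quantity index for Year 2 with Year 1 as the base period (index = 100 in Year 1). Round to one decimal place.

Paasche quantity index uses current-period prices as weights.
ΣP(Year 2)·Q(Year 2) = 10.92×41 + 2.23×131 + 0.19×328 = 447.72 + 292.13 + 62.32 = 802.17
ΣP(Year 2)·Q(Year 1) = 10.92×40 + 2.23×164 + 0.19×309 = 436.8 + 365.72 + 58.71 = 861.23
Index = 802.17 / 861.23 × 100 = 93.1424

93.1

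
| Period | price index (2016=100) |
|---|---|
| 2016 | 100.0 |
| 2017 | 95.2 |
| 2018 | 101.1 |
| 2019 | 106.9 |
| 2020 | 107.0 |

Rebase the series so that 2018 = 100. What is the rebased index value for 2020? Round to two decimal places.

105.84

Rebased(2020) = 107.0 / 101.1 × 100 = 105.8358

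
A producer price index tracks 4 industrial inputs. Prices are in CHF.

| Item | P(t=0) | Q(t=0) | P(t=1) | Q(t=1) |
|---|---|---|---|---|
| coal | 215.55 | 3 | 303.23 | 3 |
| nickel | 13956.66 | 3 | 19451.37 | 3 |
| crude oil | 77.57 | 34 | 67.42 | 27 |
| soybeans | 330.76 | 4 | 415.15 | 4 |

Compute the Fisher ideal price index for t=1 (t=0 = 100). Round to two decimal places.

136.31

Laspeyres component (base-period weights):
ΣP(t=1)Q(t=0) = 303.23×3 + 19451.37×3 + 67.42×34 + 415.15×4 = 909.69 + 58354.11 + 2292.28 + 1660.6 = 63216.68
ΣP(t=0)Q(t=0) = 215.55×3 + 13956.66×3 + 77.57×34 + 330.76×4 = 646.65 + 41869.98 + 2637.38 + 1323.04 = 46477.05
L = 63216.68 / 46477.05 × 100 = 136.0170
Paasche component (current-period weights):
ΣP(t=1)Q(t=1) = 303.23×3 + 19451.37×3 + 67.42×27 + 415.15×4 = 909.69 + 58354.11 + 1820.34 + 1660.6 = 62744.74
ΣP(t=0)Q(t=1) = 215.55×3 + 13956.66×3 + 77.57×27 + 330.76×4 = 646.65 + 41869.98 + 2094.39 + 1323.04 = 45934.06
P = 62744.74 / 45934.06 × 100 = 136.5974
Fisher = √(L × P) = √(136.0170 × 136.5974) = 136.3069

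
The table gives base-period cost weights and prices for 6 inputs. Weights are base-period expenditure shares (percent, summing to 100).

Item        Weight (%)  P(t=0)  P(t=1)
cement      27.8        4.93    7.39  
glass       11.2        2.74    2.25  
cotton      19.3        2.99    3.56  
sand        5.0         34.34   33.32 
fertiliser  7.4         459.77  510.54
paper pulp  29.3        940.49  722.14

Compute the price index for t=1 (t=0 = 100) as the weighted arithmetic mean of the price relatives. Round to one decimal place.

cement: 27.8 × (7.39/4.93) = 27.8 × 1.498986 = 41.6718
glass: 11.2 × (2.25/2.74) = 11.2 × 0.821168 = 9.1971
cotton: 19.3 × (3.56/2.99) = 19.3 × 1.190635 = 22.9793
sand: 5.0 × (33.32/34.34) = 5.0 × 0.970297 = 4.8515
fertiliser: 7.4 × (510.54/459.77) = 7.4 × 1.110425 = 8.2171
paper pulp: 29.3 × (722.14/940.49) = 29.3 × 0.767834 = 22.4975
Index = Σ wᵢ·(p₁ᵢ/p₀ᵢ) = 41.6718 + 9.1971 + 22.9793 + 4.8515 + 8.2171 + 22.4975 = 109.4143

109.4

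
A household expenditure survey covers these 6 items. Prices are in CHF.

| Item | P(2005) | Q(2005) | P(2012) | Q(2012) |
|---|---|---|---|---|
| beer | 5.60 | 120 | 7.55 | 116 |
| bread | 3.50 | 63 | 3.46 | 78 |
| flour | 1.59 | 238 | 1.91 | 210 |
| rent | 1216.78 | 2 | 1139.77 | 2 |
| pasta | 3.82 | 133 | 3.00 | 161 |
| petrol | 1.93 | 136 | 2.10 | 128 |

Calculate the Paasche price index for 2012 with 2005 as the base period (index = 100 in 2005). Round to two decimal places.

Paasche price index uses current-period quantities as weights.
ΣP(2012)·Q(2012) = 7.55×116 + 3.46×78 + 1.91×210 + 1139.77×2 + 3.00×161 + 2.10×128 = 875.8 + 269.88 + 401.1 + 2279.54 + 483 + 268.8 = 4578.12
ΣP(2005)·Q(2012) = 5.60×116 + 3.50×78 + 1.59×210 + 1216.78×2 + 3.82×161 + 1.93×128 = 649.6 + 273 + 333.9 + 2433.56 + 615.02 + 247.04 = 4552.12
Index = 4578.12 / 4552.12 × 100 = 100.5712

100.57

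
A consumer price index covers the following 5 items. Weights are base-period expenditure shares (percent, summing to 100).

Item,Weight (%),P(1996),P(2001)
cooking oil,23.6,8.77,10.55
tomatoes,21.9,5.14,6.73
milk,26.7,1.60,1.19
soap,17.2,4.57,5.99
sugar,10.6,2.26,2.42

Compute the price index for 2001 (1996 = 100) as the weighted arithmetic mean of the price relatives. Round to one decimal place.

110.8

cooking oil: 23.6 × (10.55/8.77) = 23.6 × 1.202965 = 28.3900
tomatoes: 21.9 × (6.73/5.14) = 21.9 × 1.309339 = 28.6745
milk: 26.7 × (1.19/1.60) = 26.7 × 0.743750 = 19.8581
soap: 17.2 × (5.99/4.57) = 17.2 × 1.310722 = 22.5444
sugar: 10.6 × (2.42/2.26) = 10.6 × 1.070796 = 11.3504
Index = Σ wᵢ·(p₁ᵢ/p₀ᵢ) = 28.3900 + 28.6745 + 19.8581 + 22.5444 + 11.3504 = 110.8175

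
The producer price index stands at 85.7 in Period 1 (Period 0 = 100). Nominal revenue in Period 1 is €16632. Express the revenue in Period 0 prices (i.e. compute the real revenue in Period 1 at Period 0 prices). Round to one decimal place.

Real = Nominal ÷ (Index/100) = 16632 ÷ (85.7/100)
     = 16632 ÷ 0.857 = 19407.2345

19407.2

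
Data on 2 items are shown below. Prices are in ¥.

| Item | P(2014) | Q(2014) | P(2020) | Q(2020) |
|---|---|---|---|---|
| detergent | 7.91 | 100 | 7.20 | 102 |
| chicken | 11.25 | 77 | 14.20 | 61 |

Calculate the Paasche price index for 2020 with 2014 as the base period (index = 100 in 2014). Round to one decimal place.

107.2

Paasche price index uses current-period quantities as weights.
ΣP(2020)·Q(2020) = 7.20×102 + 14.20×61 = 734.4 + 866.2 = 1600.6
ΣP(2014)·Q(2020) = 7.91×102 + 11.25×61 = 806.82 + 686.25 = 1493.07
Index = 1600.6 / 1493.07 × 100 = 107.2019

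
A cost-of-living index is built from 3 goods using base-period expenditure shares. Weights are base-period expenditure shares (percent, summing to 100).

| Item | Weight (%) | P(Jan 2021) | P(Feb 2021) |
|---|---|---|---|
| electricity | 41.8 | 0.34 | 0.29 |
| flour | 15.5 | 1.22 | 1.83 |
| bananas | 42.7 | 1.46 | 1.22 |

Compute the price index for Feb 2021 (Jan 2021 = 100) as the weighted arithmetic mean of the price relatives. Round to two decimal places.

94.58

electricity: 41.8 × (0.29/0.34) = 41.8 × 0.852941 = 35.6529
flour: 15.5 × (1.83/1.22) = 15.5 × 1.500000 = 23.2500
bananas: 42.7 × (1.22/1.46) = 42.7 × 0.835616 = 35.6808
Index = Σ wᵢ·(p₁ᵢ/p₀ᵢ) = 35.6529 + 23.2500 + 35.6808 = 94.5838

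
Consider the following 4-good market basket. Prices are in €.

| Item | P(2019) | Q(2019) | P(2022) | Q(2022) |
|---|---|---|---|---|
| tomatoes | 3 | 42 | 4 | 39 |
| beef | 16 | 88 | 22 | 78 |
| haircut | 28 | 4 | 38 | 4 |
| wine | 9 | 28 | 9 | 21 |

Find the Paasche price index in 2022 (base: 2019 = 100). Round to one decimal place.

132.8

Paasche price index uses current-period quantities as weights.
ΣP(2022)·Q(2022) = 4×39 + 22×78 + 38×4 + 9×21 = 156 + 1716 + 152 + 189 = 2213
ΣP(2019)·Q(2022) = 3×39 + 16×78 + 28×4 + 9×21 = 117 + 1248 + 112 + 189 = 1666
Index = 2213 / 1666 × 100 = 132.8331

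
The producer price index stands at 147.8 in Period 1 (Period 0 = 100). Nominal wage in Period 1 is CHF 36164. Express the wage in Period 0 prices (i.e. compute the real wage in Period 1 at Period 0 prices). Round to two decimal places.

24468.20

Real = Nominal ÷ (Index/100) = 36164 ÷ (147.8/100)
     = 36164 ÷ 1.478 = 24468.2003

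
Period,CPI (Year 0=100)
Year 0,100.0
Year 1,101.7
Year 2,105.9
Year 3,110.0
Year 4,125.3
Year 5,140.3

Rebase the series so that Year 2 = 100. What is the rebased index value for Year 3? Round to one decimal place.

103.9

Rebased(Year 3) = 110.0 / 105.9 × 100 = 103.8716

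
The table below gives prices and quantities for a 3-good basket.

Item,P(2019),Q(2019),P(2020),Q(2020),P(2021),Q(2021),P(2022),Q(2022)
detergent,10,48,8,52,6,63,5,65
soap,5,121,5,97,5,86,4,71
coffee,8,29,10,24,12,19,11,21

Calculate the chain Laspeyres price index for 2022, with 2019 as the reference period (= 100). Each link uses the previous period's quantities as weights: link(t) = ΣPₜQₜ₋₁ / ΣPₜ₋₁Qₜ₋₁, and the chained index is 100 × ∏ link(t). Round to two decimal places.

Link 2019→2020:
ΣP(2020)Q(2019) = 8×48 + 5×121 + 10×29 = 384 + 605 + 290 = 1279
ΣP(2019)Q(2019) = 10×48 + 5×121 + 8×29 = 480 + 605 + 232 = 1317
link = 1279/1317 = 0.971147
Link 2020→2021:
ΣP(2021)Q(2020) = 6×52 + 5×97 + 12×24 = 312 + 485 + 288 = 1085
ΣP(2020)Q(2020) = 8×52 + 5×97 + 10×24 = 416 + 485 + 240 = 1141
link = 1085/1141 = 0.950920
Link 2021→2022:
ΣP(2022)Q(2021) = 5×63 + 4×86 + 11×19 = 315 + 344 + 209 = 868
ΣP(2021)Q(2021) = 6×63 + 5×86 + 12×19 = 378 + 430 + 228 = 1036
link = 868/1036 = 0.837838
Chained index = 100 × 0.971147 × 0.950920 × 0.837838 = 77.3729

77.37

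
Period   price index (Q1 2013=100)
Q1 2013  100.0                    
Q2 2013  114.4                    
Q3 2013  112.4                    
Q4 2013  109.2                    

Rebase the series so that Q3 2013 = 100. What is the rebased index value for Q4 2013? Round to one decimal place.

97.2

Rebased(Q4 2013) = 109.2 / 112.4 × 100 = 97.1530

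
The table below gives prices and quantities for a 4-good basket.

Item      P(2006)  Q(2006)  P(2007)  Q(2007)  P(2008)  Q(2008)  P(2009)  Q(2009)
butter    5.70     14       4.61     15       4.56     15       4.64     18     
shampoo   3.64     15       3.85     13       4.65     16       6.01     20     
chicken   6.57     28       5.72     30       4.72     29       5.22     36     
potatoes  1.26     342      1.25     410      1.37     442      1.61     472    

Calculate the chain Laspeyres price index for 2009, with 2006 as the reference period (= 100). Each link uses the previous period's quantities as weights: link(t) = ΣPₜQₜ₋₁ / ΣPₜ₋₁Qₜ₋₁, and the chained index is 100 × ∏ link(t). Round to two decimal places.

114.07

Link 2006→2007:
ΣP(2007)Q(2006) = 4.61×14 + 3.85×15 + 5.72×28 + 1.25×342 = 64.54 + 57.75 + 160.16 + 427.5 = 709.95
ΣP(2006)Q(2006) = 5.70×14 + 3.64×15 + 6.57×28 + 1.26×342 = 79.8 + 54.6 + 183.96 + 430.92 = 749.28
link = 709.95/749.28 = 0.947510
Link 2007→2008:
ΣP(2008)Q(2007) = 4.56×15 + 4.65×13 + 4.72×30 + 1.37×410 = 68.4 + 60.45 + 141.6 + 561.7 = 832.15
ΣP(2007)Q(2007) = 4.61×15 + 3.85×13 + 5.72×30 + 1.25×410 = 69.15 + 50.05 + 171.6 + 512.5 = 803.3
link = 832.15/803.3 = 1.035914
Link 2008→2009:
ΣP(2009)Q(2008) = 4.64×15 + 6.01×16 + 5.22×29 + 1.61×442 = 69.6 + 96.16 + 151.38 + 711.62 = 1028.76
ΣP(2008)Q(2008) = 4.56×15 + 4.65×16 + 4.72×29 + 1.37×442 = 68.4 + 74.4 + 136.88 + 605.54 = 885.22
link = 1028.76/885.22 = 1.162152
Chained index = 100 × 0.947510 × 1.035914 × 1.162152 = 114.0697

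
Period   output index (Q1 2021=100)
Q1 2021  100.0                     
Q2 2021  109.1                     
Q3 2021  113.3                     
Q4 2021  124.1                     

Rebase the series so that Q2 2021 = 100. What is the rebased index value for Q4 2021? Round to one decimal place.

Rebased(Q4 2021) = 124.1 / 109.1 × 100 = 113.7489

113.7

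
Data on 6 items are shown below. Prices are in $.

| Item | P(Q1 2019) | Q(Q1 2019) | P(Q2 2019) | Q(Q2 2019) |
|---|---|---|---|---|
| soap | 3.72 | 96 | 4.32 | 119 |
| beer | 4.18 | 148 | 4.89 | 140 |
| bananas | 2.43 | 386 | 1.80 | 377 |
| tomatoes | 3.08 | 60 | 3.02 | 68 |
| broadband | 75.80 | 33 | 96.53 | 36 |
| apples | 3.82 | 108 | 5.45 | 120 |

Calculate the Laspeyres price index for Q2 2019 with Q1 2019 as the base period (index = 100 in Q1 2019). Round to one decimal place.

Laspeyres price index uses base-period quantities as weights.
ΣP(Q2 2019)·Q(Q1 2019) = 4.32×96 + 4.89×148 + 1.80×386 + 3.02×60 + 96.53×33 + 5.45×108 = 414.72 + 723.72 + 694.8 + 181.2 + 3185.49 + 588.6 = 5788.53
ΣP(Q1 2019)·Q(Q1 2019) = 3.72×96 + 4.18×148 + 2.43×386 + 3.08×60 + 75.80×33 + 3.82×108 = 357.12 + 618.64 + 937.98 + 184.8 + 2501.4 + 412.56 = 5012.5
Index = 5788.53 / 5012.5 × 100 = 115.4819

115.5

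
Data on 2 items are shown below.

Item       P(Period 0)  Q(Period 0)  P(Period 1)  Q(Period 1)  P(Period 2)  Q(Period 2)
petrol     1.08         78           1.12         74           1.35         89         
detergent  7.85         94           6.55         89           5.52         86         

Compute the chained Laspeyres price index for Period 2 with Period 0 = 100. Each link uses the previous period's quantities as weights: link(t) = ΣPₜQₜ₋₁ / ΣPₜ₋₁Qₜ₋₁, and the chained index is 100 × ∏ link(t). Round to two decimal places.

75.93

Link Period 0→Period 1:
ΣP(Period 1)Q(Period 0) = 1.12×78 + 6.55×94 = 87.36 + 615.7 = 703.06
ΣP(Period 0)Q(Period 0) = 1.08×78 + 7.85×94 = 84.24 + 737.9 = 822.14
link = 703.06/822.14 = 0.855158
Link Period 1→Period 2:
ΣP(Period 2)Q(Period 1) = 1.35×74 + 5.52×89 = 99.9 + 491.28 = 591.18
ΣP(Period 1)Q(Period 1) = 1.12×74 + 6.55×89 = 82.88 + 582.95 = 665.83
link = 591.18/665.83 = 0.887884
Chained index = 100 × 0.855158 × 0.887884 = 75.9282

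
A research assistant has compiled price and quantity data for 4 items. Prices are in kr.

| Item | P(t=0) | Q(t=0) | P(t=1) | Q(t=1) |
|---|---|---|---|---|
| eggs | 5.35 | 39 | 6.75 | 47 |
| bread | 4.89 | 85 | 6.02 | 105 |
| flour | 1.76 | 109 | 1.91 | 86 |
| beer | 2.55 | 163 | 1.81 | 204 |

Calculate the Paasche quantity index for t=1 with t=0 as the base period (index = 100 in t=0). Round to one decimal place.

Paasche quantity index uses current-period prices as weights.
ΣP(t=1)·Q(t=1) = 6.75×47 + 6.02×105 + 1.91×86 + 1.81×204 = 317.25 + 632.1 + 164.26 + 369.24 = 1482.85
ΣP(t=1)·Q(t=0) = 6.75×39 + 6.02×85 + 1.91×109 + 1.81×163 = 263.25 + 511.7 + 208.19 + 295.03 = 1278.17
Index = 1482.85 / 1278.17 × 100 = 116.0135

116.0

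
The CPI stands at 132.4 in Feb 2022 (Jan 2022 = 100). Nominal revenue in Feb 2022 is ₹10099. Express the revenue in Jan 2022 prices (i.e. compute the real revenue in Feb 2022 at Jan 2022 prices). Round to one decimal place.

Real = Nominal ÷ (Index/100) = 10099 ÷ (132.4/100)
     = 10099 ÷ 1.324 = 7627.6435

7627.6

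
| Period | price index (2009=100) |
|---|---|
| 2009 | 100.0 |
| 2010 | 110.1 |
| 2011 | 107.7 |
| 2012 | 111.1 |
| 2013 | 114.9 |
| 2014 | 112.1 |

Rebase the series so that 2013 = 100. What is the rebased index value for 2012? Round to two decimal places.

96.69

Rebased(2012) = 111.1 / 114.9 × 100 = 96.6928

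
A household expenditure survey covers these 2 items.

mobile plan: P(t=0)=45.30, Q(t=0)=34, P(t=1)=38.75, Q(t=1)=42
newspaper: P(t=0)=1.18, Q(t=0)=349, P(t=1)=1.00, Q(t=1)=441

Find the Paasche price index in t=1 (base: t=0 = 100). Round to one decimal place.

85.4

Paasche price index uses current-period quantities as weights.
ΣP(t=1)·Q(t=1) = 38.75×42 + 1.00×441 = 1627.5 + 441 = 2068.5
ΣP(t=0)·Q(t=1) = 45.30×42 + 1.18×441 = 1902.6 + 520.38 = 2422.98
Index = 2068.5 / 2422.98 × 100 = 85.3701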